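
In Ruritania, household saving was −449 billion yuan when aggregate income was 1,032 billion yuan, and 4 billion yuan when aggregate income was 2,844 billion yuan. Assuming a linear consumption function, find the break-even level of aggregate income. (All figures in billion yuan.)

MPS = ΔS/ΔY = (4 − (-449))/(2844 − 1032) = 453/1812 = 0.25
MPC = 1 − MPS = 0.75
From S(1032) = -449: −a + 0.25(1032) = -449, so a = 258 − (-449) = 707
Break-even (S = 0): Y = a/MPS = 707/0.25 = 2828

Y = 2828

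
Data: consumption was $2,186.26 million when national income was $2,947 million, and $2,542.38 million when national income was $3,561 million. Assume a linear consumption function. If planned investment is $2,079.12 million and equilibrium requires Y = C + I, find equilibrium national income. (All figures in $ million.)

MPC = (2542.38 − 2186.26)/(3561 − 2947) = 356.12/614 = 0.58
a = 2186.26 − 0.58(2947) = 477
Equilibrium: Y = 477 + 0.58Y + 2079.12
0.42Y = 2556.12, so Y = 2556.12/0.42 = 6086

Y = 6086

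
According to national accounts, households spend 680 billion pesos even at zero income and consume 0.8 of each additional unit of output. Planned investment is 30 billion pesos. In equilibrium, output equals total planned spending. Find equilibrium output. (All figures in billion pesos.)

Y = C + I = 680 + 0.8Y + 30
Y − 0.8Y = 710
0.2Y = 710, so Y = 710/0.2 = 3550

Y = 3550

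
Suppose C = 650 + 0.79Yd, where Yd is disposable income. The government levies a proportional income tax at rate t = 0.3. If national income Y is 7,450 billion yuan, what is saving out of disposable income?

S = 445.15

Yd = (1 − 0.3)(7450) = 0.7(7450) = 5215
C = 650 + 0.79(5215) = 650 + 4119.85 = 4769.85
S = Yd − C = 5215 − 4769.85 = 445.15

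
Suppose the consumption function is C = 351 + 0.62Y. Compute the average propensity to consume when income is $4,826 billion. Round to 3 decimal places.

C = 351 + 0.62(4826) = 3343.12
APC = C/Y = 3343.12/4826 = 0.693

APC = 0.693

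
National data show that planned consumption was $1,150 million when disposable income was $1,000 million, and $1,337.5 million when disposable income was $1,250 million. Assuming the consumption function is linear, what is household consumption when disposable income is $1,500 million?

C = 1525

MPC = (1337.5 − 1150)/(1250 − 1000) = 187.5/250 = 0.75
a = 1150 − 0.75(1000) = 1150 − 750 = 400
C = 400 + 0.75(1500) = 400 + 1125 = 1525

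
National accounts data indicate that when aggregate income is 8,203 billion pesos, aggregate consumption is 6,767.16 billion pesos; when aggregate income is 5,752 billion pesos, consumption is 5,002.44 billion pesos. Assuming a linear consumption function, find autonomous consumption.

MPC = ΔC/ΔY = (6767.16 − 5002.44)/(8203 − 5752) = 1764.72/2451 = 0.72
a = C − MPC·Y = 5002.44 − 0.72(5752) = 5002.44 − 4141.44 = 861

a = 861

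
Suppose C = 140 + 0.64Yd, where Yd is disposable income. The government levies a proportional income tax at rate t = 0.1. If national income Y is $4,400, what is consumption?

Yd = (1 − 0.1)(4400) = 0.9(4400) = 3960
C = 140 + 0.64(3960) = 140 + 2534.4 = 2674.4

C = 2674.4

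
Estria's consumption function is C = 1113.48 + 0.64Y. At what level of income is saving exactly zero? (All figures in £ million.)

At break-even, C = Y: 1113.48 + 0.64Y = Y
0.36Y = 1113.48, so Y = 1113.48/0.36 = 3093

Y = 3093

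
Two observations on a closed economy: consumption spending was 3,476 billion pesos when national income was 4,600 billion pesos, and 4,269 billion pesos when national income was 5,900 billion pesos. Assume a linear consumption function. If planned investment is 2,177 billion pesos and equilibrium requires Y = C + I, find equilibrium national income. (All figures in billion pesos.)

MPC = (4269 − 3476)/(5900 − 4600) = 793/1300 = 0.61
a = 3476 − 0.61(4600) = 670
Equilibrium: Y = 670 + 0.61Y + 2177
0.39Y = 2847, so Y = 2847/0.39 = 7300

Y = 7300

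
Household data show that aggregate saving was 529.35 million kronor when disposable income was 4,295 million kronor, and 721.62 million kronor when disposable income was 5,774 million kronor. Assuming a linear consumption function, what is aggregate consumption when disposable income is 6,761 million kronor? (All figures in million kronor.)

C = 5911.07

MPS = ΔS/ΔY = (721.62 − 529.35)/(5774 − 4295) = 192.27/1479 = 0.13
MPC = 1 − MPS = 0.87
Autonomous saving = 529.35 − 0.13(4295) = -29, so a = 29
C = 29 + 0.87(6761) = 29 + 5882.07 = 5911.07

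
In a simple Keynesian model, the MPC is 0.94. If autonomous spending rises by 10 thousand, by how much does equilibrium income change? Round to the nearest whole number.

The multiplier is 1/(1 − MPC) = 1/0.06.
ΔY = 10/0.06 = 166.67 ≈ 167

ΔY ≈ 167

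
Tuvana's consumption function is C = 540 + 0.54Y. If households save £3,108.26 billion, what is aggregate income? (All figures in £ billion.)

Y = 7931

S = Y − C = -540 + 0.46Y
-540 + 0.46Y = 3108.26, so 0.46Y = 3648.26 and Y = 7931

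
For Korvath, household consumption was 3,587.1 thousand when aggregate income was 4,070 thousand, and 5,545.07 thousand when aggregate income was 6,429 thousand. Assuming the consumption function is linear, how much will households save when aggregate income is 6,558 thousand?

S = 905.86

MPC = (5545.07 − 3587.1)/(6429 − 4070) = 1957.97/2359 = 0.83
a = 3587.1 − 0.83(4070) = 3587.1 − 3378.1 = 209
C = 209 + 0.83(6558) = 5652.14
S = 6558 − 5652.14 = 905.86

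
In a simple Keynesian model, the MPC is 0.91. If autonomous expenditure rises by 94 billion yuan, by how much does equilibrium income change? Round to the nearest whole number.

ΔY ≈ 1044

The multiplier is 1/(1 − MPC) = 1/0.09.
ΔY = 94/0.09 = 1044.44 ≈ 1044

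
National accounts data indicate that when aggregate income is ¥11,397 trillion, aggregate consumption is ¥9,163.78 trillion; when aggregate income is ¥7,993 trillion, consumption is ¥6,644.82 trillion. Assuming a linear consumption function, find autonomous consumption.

MPC = ΔC/ΔY = (9163.78 − 6644.82)/(11397 − 7993) = 2518.96/3404 = 0.74
a = C − MPC·Y = 6644.82 − 0.74(7993) = 6644.82 − 5914.82 = 730

a = 730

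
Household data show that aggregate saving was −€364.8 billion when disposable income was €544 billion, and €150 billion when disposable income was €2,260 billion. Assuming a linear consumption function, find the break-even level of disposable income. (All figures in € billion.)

MPS = ΔS/ΔY = (150 − (-364.8))/(2260 − 544) = 514.8/1716 = 0.3
MPC = 1 − MPS = 0.7
From S(544) = -364.8: −a + 0.3(544) = -364.8, so a = 163.2 − (-364.8) = 528
Break-even (S = 0): Y = a/MPS = 528/0.3 = 1760

Y = 1760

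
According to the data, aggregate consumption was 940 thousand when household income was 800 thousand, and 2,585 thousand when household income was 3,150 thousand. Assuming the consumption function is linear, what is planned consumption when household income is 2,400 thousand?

C = 2060

MPC = (2585 − 940)/(3150 − 800) = 1645/2350 = 0.7
a = 940 − 0.7(800) = 940 − 560 = 380
C = 380 + 0.7(2400) = 380 + 1680 = 2060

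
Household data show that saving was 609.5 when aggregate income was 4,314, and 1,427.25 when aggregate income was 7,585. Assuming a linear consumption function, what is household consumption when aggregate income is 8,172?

C = 6598

MPS = ΔS/ΔY = (1427.25 − 609.5)/(7585 − 4314) = 817.75/3271 = 0.25
MPC = 1 − MPS = 0.75
Autonomous saving = 609.5 − 0.25(4314) = -469, so a = 469
C = 469 + 0.75(8172) = 469 + 6129 = 6598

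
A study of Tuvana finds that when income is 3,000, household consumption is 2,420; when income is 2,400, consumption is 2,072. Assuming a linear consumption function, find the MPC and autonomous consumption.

MPC = 0.58; a = 680

MPC = ΔC/ΔY = (2420 − 2072)/(3000 − 2400) = 348/600 = 0.58
a = C − MPC·Y = 2072 − 0.58(2400) = 2072 − 1392 = 680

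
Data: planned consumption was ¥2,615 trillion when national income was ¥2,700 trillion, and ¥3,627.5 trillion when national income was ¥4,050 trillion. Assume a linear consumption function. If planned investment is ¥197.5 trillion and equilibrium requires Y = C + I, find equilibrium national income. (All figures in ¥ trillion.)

MPC = (3627.5 − 2615)/(4050 − 2700) = 1012.5/1350 = 0.75
a = 2615 − 0.75(2700) = 590
Equilibrium: Y = 590 + 0.75Y + 197.5
0.25Y = 787.5, so Y = 787.5/0.25 = 3150

Y = 3150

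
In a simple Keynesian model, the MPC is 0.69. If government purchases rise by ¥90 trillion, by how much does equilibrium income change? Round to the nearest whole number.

The multiplier is 1/(1 − MPC) = 1/0.31.
ΔY = 90/0.31 = 290.32 ≈ 290

ΔY ≈ 290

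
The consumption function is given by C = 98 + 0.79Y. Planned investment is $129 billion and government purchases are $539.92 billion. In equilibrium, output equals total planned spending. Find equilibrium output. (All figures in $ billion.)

Y = C + I + G = 98 + 0.79Y + 129 + 539.92
Y − 0.79Y = 766.92
0.21Y = 766.92, so Y = 766.92/0.21 = 3652

Y = 3652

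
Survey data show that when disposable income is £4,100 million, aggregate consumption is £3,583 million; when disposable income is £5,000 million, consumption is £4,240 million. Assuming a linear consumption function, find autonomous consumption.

a = 590

MPC = ΔC/ΔY = (4240 − 3583)/(5000 − 4100) = 657/900 = 0.73
a = C − MPC·Y = 3583 − 0.73(4100) = 3583 − 2993 = 590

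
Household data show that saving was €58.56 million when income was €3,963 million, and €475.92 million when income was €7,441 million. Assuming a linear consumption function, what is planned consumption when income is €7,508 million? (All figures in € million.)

C = 7024.04

MPS = ΔS/ΔY = (475.92 − 58.56)/(7441 − 3963) = 417.36/3478 = 0.12
MPC = 1 − MPS = 0.88
Autonomous saving = 58.56 − 0.12(3963) = -417, so a = 417
C = 417 + 0.88(7508) = 417 + 6607.04 = 7024.04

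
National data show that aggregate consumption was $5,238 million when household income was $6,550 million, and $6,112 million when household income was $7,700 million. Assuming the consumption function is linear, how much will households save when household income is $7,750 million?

MPC = (6112 − 5238)/(7700 − 6550) = 874/1150 = 0.76
a = 5238 − 0.76(6550) = 5238 − 4978 = 260
C = 260 + 0.76(7750) = 6150
S = 7750 − 6150 = 1600

S = 1600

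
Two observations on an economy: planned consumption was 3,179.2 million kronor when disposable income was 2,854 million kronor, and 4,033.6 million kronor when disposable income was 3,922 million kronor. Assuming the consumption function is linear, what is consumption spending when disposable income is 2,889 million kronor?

C = 3207.2

MPC = (4033.6 − 3179.2)/(3922 − 2854) = 854.4/1068 = 0.8
a = 3179.2 − 0.8(2854) = 3179.2 − 2283.2 = 896
C = 896 + 0.8(2889) = 896 + 2311.2 = 3207.2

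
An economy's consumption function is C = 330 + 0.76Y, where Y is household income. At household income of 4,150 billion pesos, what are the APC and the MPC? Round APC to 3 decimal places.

MPC = 0.76 (the slope of the consumption function)
C = 330 + 0.76(4150) = 3484, so APC = 3484/4150 = 0.840

APC = 0.840; MPC = 0.76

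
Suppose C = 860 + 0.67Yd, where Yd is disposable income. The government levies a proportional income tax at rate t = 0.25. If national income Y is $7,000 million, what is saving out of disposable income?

S = 872.5

Yd = (1 − 0.25)(7000) = 0.75(7000) = 5250
C = 860 + 0.67(5250) = 860 + 3517.5 = 4377.5
S = Yd − C = 5250 − 4377.5 = 872.5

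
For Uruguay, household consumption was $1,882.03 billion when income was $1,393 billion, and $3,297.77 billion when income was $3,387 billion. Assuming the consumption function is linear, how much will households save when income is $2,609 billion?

MPC = (3297.77 − 1882.03)/(3387 − 1393) = 1415.74/1994 = 0.71
a = 1882.03 − 0.71(1393) = 1882.03 − 989.03 = 893
C = 893 + 0.71(2609) = 2745.39
S = 2609 − 2745.39 = -136.39

S = -136.39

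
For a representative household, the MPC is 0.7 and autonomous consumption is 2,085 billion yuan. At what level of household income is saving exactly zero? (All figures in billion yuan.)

At break-even, C = Y: 2085 + 0.7Y = Y
0.3Y = 2085, so Y = 2085/0.3 = 6950

Y = 6950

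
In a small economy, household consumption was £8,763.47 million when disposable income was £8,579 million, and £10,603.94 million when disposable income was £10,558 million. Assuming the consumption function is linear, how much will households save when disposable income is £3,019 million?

MPC = (10603.94 − 8763.47)/(10558 − 8579) = 1840.47/1979 = 0.93
a = 8763.47 − 0.93(8579) = 8763.47 − 7978.47 = 785
C = 785 + 0.93(3019) = 3592.67
S = 3019 − 3592.67 = -573.67

S = -573.67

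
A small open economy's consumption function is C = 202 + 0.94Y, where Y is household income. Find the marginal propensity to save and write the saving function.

MPS = 0.06; S = -202 + 0.06Y

MPS = 1 − MPC = 1 − 0.94 = 0.06
S = Y − C = -202 + 0.06Y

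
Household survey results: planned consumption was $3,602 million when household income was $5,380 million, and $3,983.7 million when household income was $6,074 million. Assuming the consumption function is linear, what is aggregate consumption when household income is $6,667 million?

C = 4309.85

MPC = (3983.7 − 3602)/(6074 − 5380) = 381.7/694 = 0.55
a = 3602 − 0.55(5380) = 3602 − 2959 = 643
C = 643 + 0.55(6667) = 643 + 3666.85 = 4309.85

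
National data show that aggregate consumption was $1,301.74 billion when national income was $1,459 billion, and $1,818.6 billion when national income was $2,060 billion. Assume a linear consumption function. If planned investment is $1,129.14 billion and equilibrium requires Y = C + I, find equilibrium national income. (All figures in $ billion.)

MPC = (1818.6 − 1301.74)/(2060 − 1459) = 516.86/601 = 0.86
a = 1301.74 − 0.86(1459) = 47
Equilibrium: Y = 47 + 0.86Y + 1129.14
0.14Y = 1176.14, so Y = 1176.14/0.14 = 8401

Y = 8401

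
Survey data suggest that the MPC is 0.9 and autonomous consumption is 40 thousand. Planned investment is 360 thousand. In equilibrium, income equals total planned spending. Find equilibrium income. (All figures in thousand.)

Y = C + I = 40 + 0.9Y + 360
Y − 0.9Y = 400
0.1Y = 400, so Y = 400/0.1 = 4000

Y = 4000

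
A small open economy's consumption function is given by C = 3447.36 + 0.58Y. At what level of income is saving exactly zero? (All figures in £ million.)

Y = 8208

At break-even, C = Y: 3447.36 + 0.58Y = Y
0.42Y = 3447.36, so Y = 3447.36/0.42 = 8208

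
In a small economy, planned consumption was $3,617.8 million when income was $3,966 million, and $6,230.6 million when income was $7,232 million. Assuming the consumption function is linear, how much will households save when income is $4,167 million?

S = 388.4

MPC = (6230.6 − 3617.8)/(7232 − 3966) = 2612.8/3266 = 0.8
a = 3617.8 − 0.8(3966) = 3617.8 − 3172.8 = 445
C = 445 + 0.8(4167) = 3778.6
S = 4167 − 3778.6 = 388.4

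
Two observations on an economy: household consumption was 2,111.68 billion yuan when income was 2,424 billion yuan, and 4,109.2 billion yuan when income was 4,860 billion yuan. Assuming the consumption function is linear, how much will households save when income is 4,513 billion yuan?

MPC = (4109.2 − 2111.68)/(4860 − 2424) = 1997.52/2436 = 0.82
a = 2111.68 − 0.82(2424) = 2111.68 − 1987.68 = 124
C = 124 + 0.82(4513) = 3824.66
S = 4513 − 3824.66 = 688.34

S = 688.34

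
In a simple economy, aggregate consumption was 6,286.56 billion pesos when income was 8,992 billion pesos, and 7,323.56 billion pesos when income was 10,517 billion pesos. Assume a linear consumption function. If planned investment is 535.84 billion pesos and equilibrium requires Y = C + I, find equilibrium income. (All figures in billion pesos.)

Y = 2212

MPC = (7323.56 − 6286.56)/(10517 − 8992) = 1037/1525 = 0.68
a = 6286.56 − 0.68(8992) = 172
Equilibrium: Y = 172 + 0.68Y + 535.84
0.32Y = 707.84, so Y = 707.84/0.32 = 2212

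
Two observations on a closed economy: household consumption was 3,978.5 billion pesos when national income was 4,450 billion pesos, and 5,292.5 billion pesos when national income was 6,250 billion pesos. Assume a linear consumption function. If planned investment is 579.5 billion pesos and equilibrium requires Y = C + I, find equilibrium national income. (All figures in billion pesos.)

MPC = (5292.5 − 3978.5)/(6250 − 4450) = 1314/1800 = 0.73
a = 3978.5 − 0.73(4450) = 730
Equilibrium: Y = 730 + 0.73Y + 579.5
0.27Y = 1309.5, so Y = 1309.5/0.27 = 4850

Y = 4850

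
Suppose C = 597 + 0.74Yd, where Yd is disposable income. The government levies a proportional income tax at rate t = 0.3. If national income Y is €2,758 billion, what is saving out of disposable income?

Yd = (1 − 0.3)(2758) = 0.7(2758) = 1930.6
C = 597 + 0.74(1930.6) = 597 + 1428.644 = 2025.644
S = Yd − C = 1930.6 − 2025.644 = -95.044

S = -95.044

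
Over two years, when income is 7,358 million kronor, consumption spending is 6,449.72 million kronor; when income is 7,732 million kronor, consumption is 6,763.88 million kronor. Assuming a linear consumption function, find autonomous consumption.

MPC = ΔC/ΔY = (6763.88 − 6449.72)/(7732 − 7358) = 314.16/374 = 0.84
a = C − MPC·Y = 6449.72 − 0.84(7358) = 6449.72 − 6180.72 = 269

a = 269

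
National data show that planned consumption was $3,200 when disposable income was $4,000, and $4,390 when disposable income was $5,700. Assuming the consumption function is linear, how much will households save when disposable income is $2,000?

MPC = (4390 − 3200)/(5700 − 4000) = 1190/1700 = 0.7
a = 3200 − 0.7(4000) = 3200 − 2800 = 400
C = 400 + 0.7(2000) = 1800
S = 2000 − 1800 = 200

S = 200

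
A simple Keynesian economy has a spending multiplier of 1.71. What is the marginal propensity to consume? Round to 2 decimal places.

MPC = 0.42

k = 1/(1 − MPC), so 1 − MPC = 1/k = 1/1.71 = 0.5848
MPC = 1 − 0.5848 = 0.42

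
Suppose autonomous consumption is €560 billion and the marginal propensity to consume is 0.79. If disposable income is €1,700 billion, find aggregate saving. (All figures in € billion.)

C = 560 + 0.79(1700) = 560 + 1343 = 1903
S = Y − C = 1700 − 1903 = -203

S = -203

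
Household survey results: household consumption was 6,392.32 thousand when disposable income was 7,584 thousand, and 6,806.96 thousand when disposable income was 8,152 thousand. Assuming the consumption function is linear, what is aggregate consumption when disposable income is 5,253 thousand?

MPC = (6806.96 − 6392.32)/(8152 − 7584) = 414.64/568 = 0.73
a = 6392.32 − 0.73(7584) = 6392.32 − 5536.32 = 856
C = 856 + 0.73(5253) = 856 + 3834.69 = 4690.69

C = 4690.69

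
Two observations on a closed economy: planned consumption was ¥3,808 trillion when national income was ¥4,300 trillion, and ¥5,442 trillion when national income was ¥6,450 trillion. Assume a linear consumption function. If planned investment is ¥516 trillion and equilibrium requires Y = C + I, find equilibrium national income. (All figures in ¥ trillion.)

Y = 4400

MPC = (5442 − 3808)/(6450 − 4300) = 1634/2150 = 0.76
a = 3808 − 0.76(4300) = 540
Equilibrium: Y = 540 + 0.76Y + 516
0.24Y = 1056, so Y = 1056/0.24 = 4400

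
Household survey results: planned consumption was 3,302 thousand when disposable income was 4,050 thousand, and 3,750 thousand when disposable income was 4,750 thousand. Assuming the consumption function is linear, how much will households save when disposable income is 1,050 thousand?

S = -332

MPC = (3750 − 3302)/(4750 − 4050) = 448/700 = 0.64
a = 3302 − 0.64(4050) = 3302 − 2592 = 710
C = 710 + 0.64(1050) = 1382
S = 1050 − 1382 = -332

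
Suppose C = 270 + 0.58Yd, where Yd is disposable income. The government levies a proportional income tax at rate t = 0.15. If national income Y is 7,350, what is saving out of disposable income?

S = 2353.95

Yd = (1 − 0.15)(7350) = 0.85(7350) = 6247.5
C = 270 + 0.58(6247.5) = 270 + 3623.55 = 3893.55
S = Yd − C = 6247.5 − 3893.55 = 2353.95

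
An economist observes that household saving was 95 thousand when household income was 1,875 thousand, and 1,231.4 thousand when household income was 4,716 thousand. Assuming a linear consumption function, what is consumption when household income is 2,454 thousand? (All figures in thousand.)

MPS = ΔS/ΔY = (1231.4 − 95)/(4716 − 1875) = 1136.4/2841 = 0.4
MPC = 1 − MPS = 0.6
Autonomous saving = 95 − 0.4(1875) = -655, so a = 655
C = 655 + 0.6(2454) = 655 + 1472.4 = 2127.4

C = 2127.4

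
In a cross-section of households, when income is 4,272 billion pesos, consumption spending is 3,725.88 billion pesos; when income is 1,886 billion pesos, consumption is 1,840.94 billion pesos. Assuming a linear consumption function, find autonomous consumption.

a = 351

MPC = ΔC/ΔY = (3725.88 − 1840.94)/(4272 − 1886) = 1884.94/2386 = 0.79
a = C − MPC·Y = 1840.94 − 0.79(1886) = 1840.94 − 1489.94 = 351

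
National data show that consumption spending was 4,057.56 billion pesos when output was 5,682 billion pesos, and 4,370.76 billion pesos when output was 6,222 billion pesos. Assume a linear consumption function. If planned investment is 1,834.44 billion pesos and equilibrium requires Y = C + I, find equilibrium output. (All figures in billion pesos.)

Y = 6182

MPC = (4370.76 − 4057.56)/(6222 − 5682) = 313.2/540 = 0.58
a = 4057.56 − 0.58(5682) = 762
Equilibrium: Y = 762 + 0.58Y + 1834.44
0.42Y = 2596.44, so Y = 2596.44/0.42 = 6182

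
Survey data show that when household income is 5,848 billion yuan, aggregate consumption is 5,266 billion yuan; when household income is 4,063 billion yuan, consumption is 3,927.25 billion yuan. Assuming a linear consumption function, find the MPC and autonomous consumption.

MPC = 0.75; a = 880

MPC = ΔC/ΔY = (5266 − 3927.25)/(5848 − 4063) = 1338.75/1785 = 0.75
a = C − MPC·Y = 3927.25 − 0.75(4063) = 3927.25 − 3047.25 = 880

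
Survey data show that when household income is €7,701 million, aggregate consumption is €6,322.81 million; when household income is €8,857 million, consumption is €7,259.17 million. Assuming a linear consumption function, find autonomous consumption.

a = 85

MPC = ΔC/ΔY = (7259.17 − 6322.81)/(8857 − 7701) = 936.36/1156 = 0.81
a = C − MPC·Y = 6322.81 − 0.81(7701) = 6322.81 − 6237.81 = 85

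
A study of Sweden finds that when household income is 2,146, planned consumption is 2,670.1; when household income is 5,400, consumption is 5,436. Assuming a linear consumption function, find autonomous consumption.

a = 846

MPC = ΔC/ΔY = (5436 − 2670.1)/(5400 − 2146) = 2765.9/3254 = 0.85
a = C − MPC·Y = 2670.1 − 0.85(2146) = 2670.1 − 1824.1 = 846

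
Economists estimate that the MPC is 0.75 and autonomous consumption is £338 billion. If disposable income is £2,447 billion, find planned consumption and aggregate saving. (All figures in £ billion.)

C = 2173.25; S = 273.75

C = 338 + 0.75(2447) = 338 + 1835.25 = 2173.25
S = Y − C = 2447 − 2173.25 = 273.75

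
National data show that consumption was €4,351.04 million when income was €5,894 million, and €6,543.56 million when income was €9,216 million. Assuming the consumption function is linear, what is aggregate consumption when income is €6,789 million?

MPC = (6543.56 − 4351.04)/(9216 − 5894) = 2192.52/3322 = 0.66
a = 4351.04 − 0.66(5894) = 4351.04 − 3890.04 = 461
C = 461 + 0.66(6789) = 461 + 4480.74 = 4941.74

C = 4941.74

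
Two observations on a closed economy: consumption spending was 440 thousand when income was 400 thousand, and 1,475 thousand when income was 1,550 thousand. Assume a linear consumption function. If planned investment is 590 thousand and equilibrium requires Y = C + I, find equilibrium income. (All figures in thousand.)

Y = 6700

MPC = (1475 − 440)/(1550 − 400) = 1035/1150 = 0.9
a = 440 − 0.9(400) = 80
Equilibrium: Y = 80 + 0.9Y + 590
0.1Y = 670, so Y = 670/0.1 = 6700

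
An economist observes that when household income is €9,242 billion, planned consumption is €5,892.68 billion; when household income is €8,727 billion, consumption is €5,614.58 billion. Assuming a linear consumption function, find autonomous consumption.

MPC = ΔC/ΔY = (5892.68 − 5614.58)/(9242 − 8727) = 278.1/515 = 0.54
a = C − MPC·Y = 5614.58 − 0.54(8727) = 5614.58 − 4712.58 = 902

a = 902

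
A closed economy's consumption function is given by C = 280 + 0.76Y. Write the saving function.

S = -280 + 0.24Y

S = Y − C = Y − (280 + 0.76Y) = -280 + (1 − 0.76)Y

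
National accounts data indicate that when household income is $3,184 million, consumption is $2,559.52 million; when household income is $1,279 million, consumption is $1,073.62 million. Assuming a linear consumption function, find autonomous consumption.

MPC = ΔC/ΔY = (2559.52 − 1073.62)/(3184 − 1279) = 1485.9/1905 = 0.78
a = C − MPC·Y = 1073.62 − 0.78(1279) = 1073.62 − 997.62 = 76

a = 76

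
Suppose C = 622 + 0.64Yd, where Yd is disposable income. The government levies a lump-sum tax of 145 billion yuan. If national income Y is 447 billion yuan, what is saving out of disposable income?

Yd = Y − T = 447 − 145 = 302
C = 622 + 0.64(302) = 622 + 193.28 = 815.28
S = Yd − C = 302 − 815.28 = -513.28

S = -513.28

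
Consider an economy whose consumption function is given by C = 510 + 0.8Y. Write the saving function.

S = -510 + 0.2Y

S = Y − C = Y − (510 + 0.8Y) = -510 + (1 − 0.8)Y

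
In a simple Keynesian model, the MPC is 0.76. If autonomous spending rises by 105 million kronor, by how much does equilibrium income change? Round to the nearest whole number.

The multiplier is 1/(1 − MPC) = 1/0.24.
ΔY = 105/0.24 = 437.50 ≈ 438

ΔY ≈ 438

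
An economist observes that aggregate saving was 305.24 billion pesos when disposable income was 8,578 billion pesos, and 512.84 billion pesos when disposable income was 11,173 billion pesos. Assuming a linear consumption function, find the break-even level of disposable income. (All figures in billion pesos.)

Y = 4762.5

MPS = ΔS/ΔY = (512.84 − 305.24)/(11173 − 8578) = 207.6/2595 = 0.08
MPC = 1 − MPS = 0.92
From S(8578) = 305.24: −a + 0.08(8578) = 305.24, so a = 686.24 − 305.24 = 381
Break-even (S = 0): Y = a/MPS = 381/0.08 = 4762.5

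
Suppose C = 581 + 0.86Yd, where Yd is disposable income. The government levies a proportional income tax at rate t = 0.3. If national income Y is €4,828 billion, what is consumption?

Yd = (1 − 0.3)(4828) = 0.7(4828) = 3379.6
C = 581 + 0.86(3379.6) = 581 + 2906.456 = 3487.456

C = 3487.456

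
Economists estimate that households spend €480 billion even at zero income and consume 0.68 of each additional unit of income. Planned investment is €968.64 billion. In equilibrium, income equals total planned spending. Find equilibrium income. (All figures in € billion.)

Y = 4527

Y = C + I = 480 + 0.68Y + 968.64
Y − 0.68Y = 1448.64
0.32Y = 1448.64, so Y = 1448.64/0.32 = 4527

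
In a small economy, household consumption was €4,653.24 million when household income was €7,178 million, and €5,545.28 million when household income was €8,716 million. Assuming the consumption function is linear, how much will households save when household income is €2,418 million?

S = 525.56

MPC = (5545.28 − 4653.24)/(8716 − 7178) = 892.04/1538 = 0.58
a = 4653.24 − 0.58(7178) = 4653.24 − 4163.24 = 490
C = 490 + 0.58(2418) = 1892.44
S = 2418 − 1892.44 = 525.56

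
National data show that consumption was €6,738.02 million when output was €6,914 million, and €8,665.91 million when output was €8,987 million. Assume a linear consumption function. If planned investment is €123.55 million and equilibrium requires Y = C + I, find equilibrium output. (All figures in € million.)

Y = 6165

MPC = (8665.91 − 6738.02)/(8987 − 6914) = 1927.89/2073 = 0.93
a = 6738.02 − 0.93(6914) = 308
Equilibrium: Y = 308 + 0.93Y + 123.55
0.07Y = 431.55, so Y = 431.55/0.07 = 6165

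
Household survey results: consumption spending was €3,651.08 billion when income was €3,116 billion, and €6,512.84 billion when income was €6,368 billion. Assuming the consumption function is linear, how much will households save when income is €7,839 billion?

MPC = (6512.84 − 3651.08)/(6368 − 3116) = 2861.76/3252 = 0.88
a = 3651.08 − 0.88(3116) = 3651.08 − 2742.08 = 909
C = 909 + 0.88(7839) = 7807.32
S = 7839 − 7807.32 = 31.68

S = 31.68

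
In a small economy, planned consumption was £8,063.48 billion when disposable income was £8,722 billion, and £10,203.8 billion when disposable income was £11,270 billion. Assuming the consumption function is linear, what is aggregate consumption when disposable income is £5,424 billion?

MPC = (10203.8 − 8063.48)/(11270 − 8722) = 2140.32/2548 = 0.84
a = 8063.48 − 0.84(8722) = 8063.48 − 7326.48 = 737
C = 737 + 0.84(5424) = 737 + 4556.16 = 5293.16

C = 5293.16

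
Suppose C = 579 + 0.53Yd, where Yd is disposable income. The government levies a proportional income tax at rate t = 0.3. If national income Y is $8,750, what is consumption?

C = 3825.25

Yd = (1 − 0.3)(8750) = 0.7(8750) = 6125
C = 579 + 0.53(6125) = 579 + 3246.25 = 3825.25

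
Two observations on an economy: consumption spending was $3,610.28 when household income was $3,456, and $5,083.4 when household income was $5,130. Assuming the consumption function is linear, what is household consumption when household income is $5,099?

C = 5056.12

MPC = (5083.4 − 3610.28)/(5130 − 3456) = 1473.12/1674 = 0.88
a = 3610.28 − 0.88(3456) = 3610.28 − 3041.28 = 569
C = 569 + 0.88(5099) = 569 + 4487.12 = 5056.12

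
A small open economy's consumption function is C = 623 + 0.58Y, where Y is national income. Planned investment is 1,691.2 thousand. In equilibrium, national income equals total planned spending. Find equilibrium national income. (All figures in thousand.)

Y = 5510

Y = C + I = 623 + 0.58Y + 1691.2
Y − 0.58Y = 2314.2
0.42Y = 2314.2, so Y = 2314.2/0.42 = 5510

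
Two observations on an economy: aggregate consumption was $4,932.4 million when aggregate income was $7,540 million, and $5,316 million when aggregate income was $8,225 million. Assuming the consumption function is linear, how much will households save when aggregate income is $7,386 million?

S = 2539.84

MPC = (5316 − 4932.4)/(8225 − 7540) = 383.6/685 = 0.56
a = 4932.4 − 0.56(7540) = 4932.4 − 4222.4 = 710
C = 710 + 0.56(7386) = 4846.16
S = 7386 − 4846.16 = 2539.84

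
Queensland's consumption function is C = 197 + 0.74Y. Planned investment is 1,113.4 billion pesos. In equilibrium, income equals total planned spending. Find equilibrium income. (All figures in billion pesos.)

Y = 5040

Y = C + I = 197 + 0.74Y + 1113.4
Y − 0.74Y = 1310.4
0.26Y = 1310.4, so Y = 1310.4/0.26 = 5040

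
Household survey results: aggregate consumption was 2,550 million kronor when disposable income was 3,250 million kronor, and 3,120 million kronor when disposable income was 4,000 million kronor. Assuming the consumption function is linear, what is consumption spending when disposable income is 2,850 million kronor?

MPC = (3120 − 2550)/(4000 − 3250) = 570/750 = 0.76
a = 2550 − 0.76(3250) = 2550 − 2470 = 80
C = 80 + 0.76(2850) = 80 + 2166 = 2246

C = 2246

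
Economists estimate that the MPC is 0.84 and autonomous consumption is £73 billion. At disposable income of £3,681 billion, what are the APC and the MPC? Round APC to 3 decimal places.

APC = 0.860; MPC = 0.84

MPC = 0.84 (the slope of the consumption function)
C = 73 + 0.84(3681) = 3165.04, so APC = 3165.04/3681 = 0.860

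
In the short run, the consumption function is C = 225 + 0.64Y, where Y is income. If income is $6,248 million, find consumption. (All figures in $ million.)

C = 225 + 0.64(6248) = 225 + 3998.72 = 4223.72

C = 4223.72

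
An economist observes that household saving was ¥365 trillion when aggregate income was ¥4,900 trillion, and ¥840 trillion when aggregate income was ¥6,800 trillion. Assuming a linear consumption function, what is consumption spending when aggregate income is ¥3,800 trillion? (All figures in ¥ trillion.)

C = 3710

MPS = ΔS/ΔY = (840 − 365)/(6800 − 4900) = 475/1900 = 0.25
MPC = 1 − MPS = 0.75
Autonomous saving = 365 − 0.25(4900) = -860, so a = 860
C = 860 + 0.75(3800) = 860 + 2850 = 3710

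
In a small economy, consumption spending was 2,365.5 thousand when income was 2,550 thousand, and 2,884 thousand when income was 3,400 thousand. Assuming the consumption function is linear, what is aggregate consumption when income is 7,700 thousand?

C = 5507

MPC = (2884 − 2365.5)/(3400 − 2550) = 518.5/850 = 0.61
a = 2365.5 − 0.61(2550) = 2365.5 − 1555.5 = 810
C = 810 + 0.61(7700) = 810 + 4697 = 5507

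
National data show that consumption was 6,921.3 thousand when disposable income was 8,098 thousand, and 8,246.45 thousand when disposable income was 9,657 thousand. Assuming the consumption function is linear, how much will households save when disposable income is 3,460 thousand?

MPC = (8246.45 − 6921.3)/(9657 − 8098) = 1325.15/1559 = 0.85
a = 6921.3 − 0.85(8098) = 6921.3 − 6883.3 = 38
C = 38 + 0.85(3460) = 2979
S = 3460 − 2979 = 481

S = 481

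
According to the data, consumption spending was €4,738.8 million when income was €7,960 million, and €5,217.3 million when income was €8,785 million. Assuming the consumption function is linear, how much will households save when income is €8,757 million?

MPC = (5217.3 − 4738.8)/(8785 − 7960) = 478.5/825 = 0.58
a = 4738.8 − 0.58(7960) = 4738.8 − 4616.8 = 122
C = 122 + 0.58(8757) = 5201.06
S = 8757 − 5201.06 = 3555.94

S = 3555.94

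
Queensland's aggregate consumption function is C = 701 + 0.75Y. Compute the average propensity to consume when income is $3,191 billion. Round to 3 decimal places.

C = 701 + 0.75(3191) = 3094.25
APC = C/Y = 3094.25/3191 = 0.970

APC = 0.970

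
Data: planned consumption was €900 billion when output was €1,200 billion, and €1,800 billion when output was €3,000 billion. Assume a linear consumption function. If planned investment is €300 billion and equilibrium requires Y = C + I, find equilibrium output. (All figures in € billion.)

Y = 1200

MPC = (1800 − 900)/(3000 − 1200) = 900/1800 = 0.5
a = 900 − 0.5(1200) = 300
Equilibrium: Y = 300 + 0.5Y + 300
0.5Y = 600, so Y = 600/0.5 = 1200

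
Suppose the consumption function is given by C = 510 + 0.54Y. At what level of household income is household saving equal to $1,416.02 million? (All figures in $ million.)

S = Y − C = -510 + 0.46Y
-510 + 0.46Y = 1416.02, so 0.46Y = 1926.02 and Y = 4187

Y = 4187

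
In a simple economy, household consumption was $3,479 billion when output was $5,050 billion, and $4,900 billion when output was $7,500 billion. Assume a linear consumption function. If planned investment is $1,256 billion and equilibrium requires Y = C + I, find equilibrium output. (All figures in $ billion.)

MPC = (4900 − 3479)/(7500 − 5050) = 1421/2450 = 0.58
a = 3479 − 0.58(5050) = 550
Equilibrium: Y = 550 + 0.58Y + 1256
0.42Y = 1806, so Y = 1806/0.42 = 4300

Y = 4300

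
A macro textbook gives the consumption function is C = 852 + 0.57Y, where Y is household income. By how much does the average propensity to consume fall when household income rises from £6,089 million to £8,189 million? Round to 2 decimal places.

ΔAPC = 0.04

At Y = 6089: C = 852 + 0.57(6089) = 4322.73, APC = 4322.73/6089 = 0.710
At Y = 8189: C = 5519.73, APC = 5519.73/8189 = 0.674
Fall in APC = 0.710 − 0.674 = 0.036 ≈ 0.04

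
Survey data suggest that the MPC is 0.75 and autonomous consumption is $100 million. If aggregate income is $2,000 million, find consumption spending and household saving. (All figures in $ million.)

C = 1600; S = 400

C = 100 + 0.75(2000) = 100 + 1500 = 1600
S = Y − C = 2000 − 1600 = 400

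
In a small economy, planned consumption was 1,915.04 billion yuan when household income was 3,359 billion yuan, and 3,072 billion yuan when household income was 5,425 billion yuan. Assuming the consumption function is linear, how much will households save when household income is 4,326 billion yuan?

S = 1869.44

MPC = (3072 − 1915.04)/(5425 − 3359) = 1156.96/2066 = 0.56
a = 1915.04 − 0.56(3359) = 1915.04 − 1881.04 = 34
C = 34 + 0.56(4326) = 2456.56
S = 4326 − 2456.56 = 1869.44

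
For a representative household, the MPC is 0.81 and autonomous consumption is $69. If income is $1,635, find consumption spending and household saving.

C = 1393.35; S = 241.65

C = 69 + 0.81(1635) = 69 + 1324.35 = 1393.35
S = Y − C = 1635 − 1393.35 = 241.65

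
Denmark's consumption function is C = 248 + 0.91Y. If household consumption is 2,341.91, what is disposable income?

248 + 0.91Y = 2341.91
0.91Y = 2093.91, so Y = 2093.91/0.91 = 2301

Y = 2301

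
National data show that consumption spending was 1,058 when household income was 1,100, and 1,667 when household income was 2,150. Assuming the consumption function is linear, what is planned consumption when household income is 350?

MPC = (1667 − 1058)/(2150 − 1100) = 609/1050 = 0.58
a = 1058 − 0.58(1100) = 1058 − 638 = 420
C = 420 + 0.58(350) = 420 + 203 = 623

C = 623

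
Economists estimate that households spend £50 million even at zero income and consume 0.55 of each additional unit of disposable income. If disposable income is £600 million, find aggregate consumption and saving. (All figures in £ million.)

C = 380; S = 220

C = 50 + 0.55(600) = 50 + 330 = 380
S = Y − C = 600 − 380 = 220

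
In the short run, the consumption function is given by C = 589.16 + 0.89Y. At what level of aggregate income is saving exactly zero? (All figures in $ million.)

Y = 5356

At break-even, C = Y: 589.16 + 0.89Y = Y
0.11Y = 589.16, so Y = 589.16/0.11 = 5356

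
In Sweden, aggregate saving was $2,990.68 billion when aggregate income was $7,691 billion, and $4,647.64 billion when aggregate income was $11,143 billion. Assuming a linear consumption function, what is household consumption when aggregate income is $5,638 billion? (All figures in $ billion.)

MPS = ΔS/ΔY = (4647.64 − 2990.68)/(11143 − 7691) = 1656.96/3452 = 0.48
MPC = 1 − MPS = 0.52
Autonomous saving = 2990.68 − 0.48(7691) = -701, so a = 701
C = 701 + 0.52(5638) = 701 + 2931.76 = 3632.76

C = 3632.76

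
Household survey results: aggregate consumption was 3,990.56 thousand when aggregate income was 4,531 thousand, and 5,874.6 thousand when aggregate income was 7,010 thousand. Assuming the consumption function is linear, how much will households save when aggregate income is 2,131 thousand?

S = -35.56

MPC = (5874.6 − 3990.56)/(7010 − 4531) = 1884.04/2479 = 0.76
a = 3990.56 − 0.76(4531) = 3990.56 − 3443.56 = 547
C = 547 + 0.76(2131) = 2166.56
S = 2131 − 2166.56 = -35.56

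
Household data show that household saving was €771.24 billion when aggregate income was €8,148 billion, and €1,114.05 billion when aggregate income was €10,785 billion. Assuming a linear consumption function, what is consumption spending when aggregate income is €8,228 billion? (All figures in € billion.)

C = 7446.36

MPS = ΔS/ΔY = (1114.05 − 771.24)/(10785 − 8148) = 342.81/2637 = 0.13
MPC = 1 − MPS = 0.87
Autonomous saving = 771.24 − 0.13(8148) = -288, so a = 288
C = 288 + 0.87(8228) = 288 + 7158.36 = 7446.36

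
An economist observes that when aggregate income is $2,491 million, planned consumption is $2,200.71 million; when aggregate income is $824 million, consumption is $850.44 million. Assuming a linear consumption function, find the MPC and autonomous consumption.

MPC = ΔC/ΔY = (2200.71 − 850.44)/(2491 − 824) = 1350.27/1667 = 0.81
a = C − MPC·Y = 850.44 − 0.81(824) = 850.44 − 667.44 = 183

MPC = 0.81; a = 183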